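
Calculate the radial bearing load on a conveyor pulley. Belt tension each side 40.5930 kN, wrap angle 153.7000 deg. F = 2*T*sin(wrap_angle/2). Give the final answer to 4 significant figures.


F = 2 * 40.5930 * sin(153.7000/2 deg)
F = 79.06 kN


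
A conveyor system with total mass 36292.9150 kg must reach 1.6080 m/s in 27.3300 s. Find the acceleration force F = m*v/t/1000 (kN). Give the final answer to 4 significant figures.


F = 36292.9150 * 1.6080 / 27.3300 / 1000
F = 2.135 kN


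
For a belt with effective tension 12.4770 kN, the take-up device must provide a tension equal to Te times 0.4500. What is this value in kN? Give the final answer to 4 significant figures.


T_tu = 12.4770 * 0.4500
T_tu = 5.615 kN


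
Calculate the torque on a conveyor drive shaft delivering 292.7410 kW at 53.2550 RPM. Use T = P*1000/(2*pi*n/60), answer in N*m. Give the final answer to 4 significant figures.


omega = 2*pi*53.2550/60 = 5.57685 rad/s
T = 292.7410*1000 / 5.57685
T = 52490 N*m


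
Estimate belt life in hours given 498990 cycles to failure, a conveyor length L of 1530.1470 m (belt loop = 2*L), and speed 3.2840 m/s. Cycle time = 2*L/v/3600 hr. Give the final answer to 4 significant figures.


cycle_time = 2 * 1530.1470 / 3.2840 / 3600 = 0.258856 hr
life = 498990 * 0.258856 = 129200 hours


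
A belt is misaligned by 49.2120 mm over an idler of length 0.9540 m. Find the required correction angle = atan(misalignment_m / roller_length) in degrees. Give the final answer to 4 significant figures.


misalign_m = 49.2120 / 1000 = 0.049212 m
angle = atan(0.049212 / 0.9540)
angle = 2.953 deg


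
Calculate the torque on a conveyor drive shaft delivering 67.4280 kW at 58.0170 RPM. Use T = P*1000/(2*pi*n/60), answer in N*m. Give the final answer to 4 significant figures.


omega = 2*pi*58.0170/60 = 6.07553 rad/s
T = 67.4280*1000 / 6.07553
T = 11100 N*m


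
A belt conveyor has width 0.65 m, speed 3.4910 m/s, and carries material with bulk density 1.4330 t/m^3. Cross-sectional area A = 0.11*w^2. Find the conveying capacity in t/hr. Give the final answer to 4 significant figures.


A = 0.11 * 0.65^2 = 0.046475 m^2
C = 0.046475 * 3.4910 * 1.4330 * 3600
C = 837.0 t/hr


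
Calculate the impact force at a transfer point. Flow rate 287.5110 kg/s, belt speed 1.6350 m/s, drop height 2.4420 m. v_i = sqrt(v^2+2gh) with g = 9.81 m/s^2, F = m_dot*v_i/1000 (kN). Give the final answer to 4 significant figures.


v_i = sqrt(1.6350^2 + 2*9.81*2.4420) = 7.11233 m/s
F = 287.5110 * 7.11233 / 1000
F = 2.045 kN


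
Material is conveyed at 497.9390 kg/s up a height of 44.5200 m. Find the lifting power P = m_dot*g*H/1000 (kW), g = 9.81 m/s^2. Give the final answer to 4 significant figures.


P = 497.9390 * 9.81 * 44.5200 / 1000
P = 217.5 kW


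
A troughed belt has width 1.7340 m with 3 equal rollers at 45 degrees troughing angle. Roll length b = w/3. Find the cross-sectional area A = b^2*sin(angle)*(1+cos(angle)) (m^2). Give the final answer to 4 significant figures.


b = 1.7340/3 = 0.578 m
A = 0.578^2 * sin(45 deg) * (1 + cos(45 deg))
A = 0.4033 m^2


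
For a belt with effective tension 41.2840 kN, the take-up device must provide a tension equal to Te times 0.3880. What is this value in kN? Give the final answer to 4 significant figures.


T_tu = 41.2840 * 0.3880
T_tu = 16.02 kN


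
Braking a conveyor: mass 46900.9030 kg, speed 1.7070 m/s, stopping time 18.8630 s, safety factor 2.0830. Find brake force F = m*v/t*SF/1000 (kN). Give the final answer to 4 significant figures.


F = 46900.9030 * 1.7070 / 18.8630 * 2.0830 / 1000
F = 8.841 kN


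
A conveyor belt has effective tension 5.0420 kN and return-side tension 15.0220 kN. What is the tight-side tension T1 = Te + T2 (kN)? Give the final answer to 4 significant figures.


T1 = Te + T2 = 5.0420 + 15.0220
T1 = 20.06 kN


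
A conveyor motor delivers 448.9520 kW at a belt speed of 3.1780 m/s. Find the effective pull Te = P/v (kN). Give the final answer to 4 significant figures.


Te = P / v = 448.9520 / 3.1780
Te = 141.3 kN


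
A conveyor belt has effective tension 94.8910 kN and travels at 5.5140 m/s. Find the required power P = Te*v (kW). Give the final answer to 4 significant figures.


P = Te * v = 94.8910 * 5.5140
P = 523.2 kW


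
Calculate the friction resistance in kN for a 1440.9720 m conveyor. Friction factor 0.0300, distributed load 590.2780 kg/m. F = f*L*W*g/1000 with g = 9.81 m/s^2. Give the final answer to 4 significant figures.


F = 0.0300 * 1440.9720 * 590.2780 * 9.81 / 1000
F = 250.3 kN


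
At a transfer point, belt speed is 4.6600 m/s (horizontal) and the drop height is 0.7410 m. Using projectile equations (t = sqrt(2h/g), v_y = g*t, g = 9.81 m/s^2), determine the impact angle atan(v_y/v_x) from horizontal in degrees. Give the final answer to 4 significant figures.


t = sqrt(2*0.7410/9.81) = 0.388678 s
v_y = 9.81 * 0.388678 = 3.81293 m/s
angle = atan(3.81293 / 4.6600) = 39.29 deg


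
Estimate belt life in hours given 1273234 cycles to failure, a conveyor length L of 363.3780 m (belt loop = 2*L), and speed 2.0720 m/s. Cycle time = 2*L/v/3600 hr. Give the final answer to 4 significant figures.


cycle_time = 2 * 363.3780 / 2.0720 / 3600 = 0.0974308 hr
life = 1273234 * 0.0974308 = 124100 hours


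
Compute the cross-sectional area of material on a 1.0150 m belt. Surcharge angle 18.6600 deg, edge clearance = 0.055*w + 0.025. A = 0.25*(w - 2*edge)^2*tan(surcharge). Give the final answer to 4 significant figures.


edge = 0.055*1.0150 + 0.025 = 0.080825 m
ew = 1.0150 - 2*0.080825 = 0.85335 m
A = 0.25 * 0.85335^2 * tan(18.6600 deg)
A = 0.06148 m^2


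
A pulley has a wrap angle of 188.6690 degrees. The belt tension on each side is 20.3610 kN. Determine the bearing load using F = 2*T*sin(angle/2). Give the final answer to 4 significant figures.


F = 2 * 20.3610 * sin(188.6690/2 deg)
F = 40.61 kN


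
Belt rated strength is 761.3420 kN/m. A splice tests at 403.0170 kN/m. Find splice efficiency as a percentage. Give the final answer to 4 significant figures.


Eff = 403.0170 / 761.3420 * 100
Eff = 52.94 %


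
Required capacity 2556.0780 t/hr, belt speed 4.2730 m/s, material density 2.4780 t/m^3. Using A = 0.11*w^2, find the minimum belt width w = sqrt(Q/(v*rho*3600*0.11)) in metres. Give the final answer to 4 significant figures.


A_req = 2556.0780 / (4.2730 * 2.4780 * 3600) = 0.067056 m^2
w = sqrt(0.067056 / 0.11)
w = 0.7808 m


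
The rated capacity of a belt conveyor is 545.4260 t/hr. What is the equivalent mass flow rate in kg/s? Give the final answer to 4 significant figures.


m_dot = 545.4260 * 1000 / 3600
m_dot = 151.5 kg/s


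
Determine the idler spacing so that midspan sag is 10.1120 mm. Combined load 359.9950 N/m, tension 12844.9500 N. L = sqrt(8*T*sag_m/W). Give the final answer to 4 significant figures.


sag = 10.1120/1000 = 0.010112 m
L = sqrt(8 * 12844.9500 * 0.010112 / 359.9950)
L = 1.699 m


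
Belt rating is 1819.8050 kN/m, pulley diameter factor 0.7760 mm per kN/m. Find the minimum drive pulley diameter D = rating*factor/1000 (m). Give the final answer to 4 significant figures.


D = 1819.8050 * 0.7760 / 1000
D = 1.412 m


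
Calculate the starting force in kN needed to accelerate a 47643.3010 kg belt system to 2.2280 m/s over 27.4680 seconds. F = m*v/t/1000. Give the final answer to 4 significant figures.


F = 47643.3010 * 2.2280 / 27.4680 / 1000
F = 3.864 kN


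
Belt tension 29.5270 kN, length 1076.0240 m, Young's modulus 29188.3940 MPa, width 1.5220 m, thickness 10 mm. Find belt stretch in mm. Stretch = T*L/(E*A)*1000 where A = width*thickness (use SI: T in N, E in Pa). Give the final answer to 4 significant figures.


A = 1.5220 * 0.01 = 0.01522 m^2
Stretch = 29.5270*1000 * 1076.0240 / (29188.3940e6 * 0.01522) * 1000
Stretch = 71.52 mm


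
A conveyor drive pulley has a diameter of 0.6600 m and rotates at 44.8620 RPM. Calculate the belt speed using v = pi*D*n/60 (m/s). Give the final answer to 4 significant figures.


v = pi * 0.6600 * 44.8620 / 60
v = 1.550 m/s


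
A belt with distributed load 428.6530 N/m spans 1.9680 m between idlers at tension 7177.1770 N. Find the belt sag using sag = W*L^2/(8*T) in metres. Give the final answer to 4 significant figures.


sag = 428.6530 * 1.9680^2 / (8 * 7177.1770)
sag = 0.02891 m


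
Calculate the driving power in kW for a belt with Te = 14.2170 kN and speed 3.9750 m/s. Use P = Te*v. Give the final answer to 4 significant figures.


P = Te * v = 14.2170 * 3.9750
P = 56.51 kW


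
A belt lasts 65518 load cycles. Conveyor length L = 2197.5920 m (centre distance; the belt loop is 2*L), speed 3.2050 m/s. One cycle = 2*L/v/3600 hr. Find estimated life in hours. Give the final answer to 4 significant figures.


cycle_time = 2 * 2197.5920 / 3.2050 / 3600 = 0.380931 hr
life = 65518 * 0.380931 = 24960 hours


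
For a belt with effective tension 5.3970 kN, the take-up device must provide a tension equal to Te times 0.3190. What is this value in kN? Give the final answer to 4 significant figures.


T_tu = 5.3970 * 0.3190
T_tu = 1.722 kN


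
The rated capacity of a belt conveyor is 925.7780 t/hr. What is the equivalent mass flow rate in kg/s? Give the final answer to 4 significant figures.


m_dot = 925.7780 * 1000 / 3600
m_dot = 257.2 kg/s


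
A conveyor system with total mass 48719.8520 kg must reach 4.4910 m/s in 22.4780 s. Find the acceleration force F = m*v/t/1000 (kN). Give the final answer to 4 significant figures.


F = 48719.8520 * 4.4910 / 22.4780 / 1000
F = 9.734 kN


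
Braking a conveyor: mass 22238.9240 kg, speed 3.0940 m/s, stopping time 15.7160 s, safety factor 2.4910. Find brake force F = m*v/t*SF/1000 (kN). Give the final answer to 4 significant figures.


F = 22238.9240 * 3.0940 / 15.7160 * 2.4910 / 1000
F = 10.91 kN


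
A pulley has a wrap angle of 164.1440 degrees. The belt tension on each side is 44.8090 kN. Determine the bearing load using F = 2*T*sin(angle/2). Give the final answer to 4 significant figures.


F = 2 * 44.8090 * sin(164.1440/2 deg)
F = 88.76 kN


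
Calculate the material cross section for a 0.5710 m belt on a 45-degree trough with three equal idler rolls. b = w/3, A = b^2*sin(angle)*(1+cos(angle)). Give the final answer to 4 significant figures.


b = 0.5710/3 = 0.190333 m
A = 0.190333^2 * sin(45 deg) * (1 + cos(45 deg))
A = 0.04373 m^2


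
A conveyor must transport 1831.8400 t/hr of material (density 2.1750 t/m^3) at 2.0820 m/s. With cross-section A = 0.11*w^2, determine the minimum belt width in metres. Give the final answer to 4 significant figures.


A_req = 1831.8400 / (2.0820 * 2.1750 * 3600) = 0.112369 m^2
w = sqrt(0.112369 / 0.11)
w = 1.011 m


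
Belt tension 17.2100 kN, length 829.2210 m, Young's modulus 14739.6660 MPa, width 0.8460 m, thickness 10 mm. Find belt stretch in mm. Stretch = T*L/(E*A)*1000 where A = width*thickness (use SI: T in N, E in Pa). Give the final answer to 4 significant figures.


A = 0.8460 * 0.01 = 0.00846 m^2
Stretch = 17.2100*1000 * 829.2210 / (14739.6660e6 * 0.00846) * 1000
Stretch = 114.4 mm


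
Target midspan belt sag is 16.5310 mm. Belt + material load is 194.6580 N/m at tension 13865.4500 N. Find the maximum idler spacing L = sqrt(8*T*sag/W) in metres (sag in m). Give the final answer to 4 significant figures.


sag = 16.5310/1000 = 0.016531 m
L = sqrt(8 * 13865.4500 * 0.016531 / 194.6580)
L = 3.069 m


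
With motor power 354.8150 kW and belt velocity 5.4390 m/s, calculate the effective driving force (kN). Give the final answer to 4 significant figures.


Te = P / v = 354.8150 / 5.4390
Te = 65.24 kN


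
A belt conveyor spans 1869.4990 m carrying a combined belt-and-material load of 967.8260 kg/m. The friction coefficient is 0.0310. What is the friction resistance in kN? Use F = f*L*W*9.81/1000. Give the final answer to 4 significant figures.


F = 0.0310 * 1869.4990 * 967.8260 * 9.81 / 1000
F = 550.2 kN


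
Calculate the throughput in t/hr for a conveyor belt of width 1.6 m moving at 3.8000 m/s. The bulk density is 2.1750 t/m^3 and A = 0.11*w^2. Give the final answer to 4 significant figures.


A = 0.11 * 1.6^2 = 0.2816 m^2
C = 0.2816 * 3.8000 * 2.1750 * 3600
C = 8379 t/hr


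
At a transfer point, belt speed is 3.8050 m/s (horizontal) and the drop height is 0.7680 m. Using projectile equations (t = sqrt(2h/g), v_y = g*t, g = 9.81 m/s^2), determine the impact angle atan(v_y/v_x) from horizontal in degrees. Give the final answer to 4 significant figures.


t = sqrt(2*0.7680/9.81) = 0.395695 s
v_y = 9.81 * 0.395695 = 3.88177 m/s
angle = atan(3.88177 / 3.8050) = 45.57 deg


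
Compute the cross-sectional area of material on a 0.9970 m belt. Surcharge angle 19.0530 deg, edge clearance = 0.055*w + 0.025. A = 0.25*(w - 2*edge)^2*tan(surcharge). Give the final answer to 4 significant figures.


edge = 0.055*0.9970 + 0.025 = 0.079835 m
ew = 0.9970 - 2*0.079835 = 0.83733 m
A = 0.25 * 0.83733^2 * tan(19.0530 deg)
A = 0.06054 m^2


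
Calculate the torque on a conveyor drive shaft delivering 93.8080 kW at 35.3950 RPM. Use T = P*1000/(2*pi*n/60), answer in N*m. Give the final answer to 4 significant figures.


omega = 2*pi*35.3950/60 = 3.70656 rad/s
T = 93.8080*1000 / 3.70656
T = 25310 N*m


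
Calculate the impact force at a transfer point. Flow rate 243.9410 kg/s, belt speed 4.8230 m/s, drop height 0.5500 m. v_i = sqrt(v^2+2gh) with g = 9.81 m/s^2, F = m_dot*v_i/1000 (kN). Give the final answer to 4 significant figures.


v_i = sqrt(4.8230^2 + 2*9.81*0.5500) = 5.83544 m/s
F = 243.9410 * 5.83544 / 1000
F = 1.424 kN


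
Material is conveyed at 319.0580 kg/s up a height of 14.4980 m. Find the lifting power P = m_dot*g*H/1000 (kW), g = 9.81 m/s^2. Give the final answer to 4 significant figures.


P = 319.0580 * 9.81 * 14.4980 / 1000
P = 45.38 kW


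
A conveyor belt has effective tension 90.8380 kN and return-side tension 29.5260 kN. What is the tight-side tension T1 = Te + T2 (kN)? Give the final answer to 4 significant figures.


T1 = Te + T2 = 90.8380 + 29.5260
T1 = 120.4 kN


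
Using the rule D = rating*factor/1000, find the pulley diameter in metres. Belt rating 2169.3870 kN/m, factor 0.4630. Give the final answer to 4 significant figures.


D = 2169.3870 * 0.4630 / 1000
D = 1.004 m


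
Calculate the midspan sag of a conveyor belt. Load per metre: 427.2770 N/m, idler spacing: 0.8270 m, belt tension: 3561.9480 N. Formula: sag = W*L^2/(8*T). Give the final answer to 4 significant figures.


sag = 427.2770 * 0.8270^2 / (8 * 3561.9480)
sag = 0.01026 m


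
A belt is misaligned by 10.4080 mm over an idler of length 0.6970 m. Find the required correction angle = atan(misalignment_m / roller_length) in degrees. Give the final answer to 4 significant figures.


misalign_m = 10.4080 / 1000 = 0.010408 m
angle = atan(0.010408 / 0.6970)
angle = 0.8555 deg


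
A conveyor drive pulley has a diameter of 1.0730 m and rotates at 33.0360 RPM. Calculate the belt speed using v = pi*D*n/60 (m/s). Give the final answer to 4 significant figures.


v = pi * 1.0730 * 33.0360 / 60
v = 1.856 m/s


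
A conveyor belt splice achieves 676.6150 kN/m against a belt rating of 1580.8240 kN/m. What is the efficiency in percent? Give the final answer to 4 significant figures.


Eff = 676.6150 / 1580.8240 * 100
Eff = 42.80 %


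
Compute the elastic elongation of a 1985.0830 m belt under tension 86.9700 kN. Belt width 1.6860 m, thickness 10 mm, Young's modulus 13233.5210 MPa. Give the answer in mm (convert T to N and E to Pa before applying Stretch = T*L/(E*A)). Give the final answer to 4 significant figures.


A = 1.6860 * 0.01 = 0.01686 m^2
Stretch = 86.9700*1000 * 1985.0830 / (13233.5210e6 * 0.01686) * 1000
Stretch = 773.8 mm


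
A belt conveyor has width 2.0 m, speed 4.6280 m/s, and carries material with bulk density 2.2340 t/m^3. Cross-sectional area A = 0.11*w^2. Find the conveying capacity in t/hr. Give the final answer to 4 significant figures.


A = 0.11 * 2.0^2 = 0.44 m^2
C = 0.44 * 4.6280 * 2.2340 * 3600
C = 16380 t/hr


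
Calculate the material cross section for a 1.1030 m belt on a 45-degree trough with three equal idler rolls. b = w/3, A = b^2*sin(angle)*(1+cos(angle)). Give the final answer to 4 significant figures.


b = 1.1030/3 = 0.367667 m
A = 0.367667^2 * sin(45 deg) * (1 + cos(45 deg))
A = 0.1632 m^2


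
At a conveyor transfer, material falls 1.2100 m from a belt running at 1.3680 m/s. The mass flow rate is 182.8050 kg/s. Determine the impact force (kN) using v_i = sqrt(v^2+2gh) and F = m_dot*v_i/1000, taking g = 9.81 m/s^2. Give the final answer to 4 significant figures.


v_i = sqrt(1.3680^2 + 2*9.81*1.2100) = 5.06079 m/s
F = 182.8050 * 5.06079 / 1000
F = 0.9251 kN


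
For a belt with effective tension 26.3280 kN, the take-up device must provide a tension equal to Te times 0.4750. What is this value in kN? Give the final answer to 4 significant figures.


T_tu = 26.3280 * 0.4750
T_tu = 12.51 kN


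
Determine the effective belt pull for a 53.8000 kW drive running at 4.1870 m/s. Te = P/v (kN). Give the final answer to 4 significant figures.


Te = P / v = 53.8000 / 4.1870
Te = 12.85 kN


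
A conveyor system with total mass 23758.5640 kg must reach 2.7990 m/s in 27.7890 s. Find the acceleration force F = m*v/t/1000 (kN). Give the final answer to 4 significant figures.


F = 23758.5640 * 2.7990 / 27.7890 / 1000
F = 2.393 kN


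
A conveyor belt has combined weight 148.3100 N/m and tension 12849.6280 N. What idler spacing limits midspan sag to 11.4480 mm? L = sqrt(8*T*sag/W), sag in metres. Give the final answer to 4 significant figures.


sag = 11.4480/1000 = 0.011448 m
L = sqrt(8 * 12849.6280 * 0.011448 / 148.3100)
L = 2.817 m


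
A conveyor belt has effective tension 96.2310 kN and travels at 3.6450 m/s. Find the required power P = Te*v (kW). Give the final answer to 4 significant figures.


P = Te * v = 96.2310 * 3.6450
P = 350.8 kW


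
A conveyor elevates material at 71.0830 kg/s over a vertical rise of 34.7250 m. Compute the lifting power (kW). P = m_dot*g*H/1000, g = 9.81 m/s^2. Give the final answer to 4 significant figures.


P = 71.0830 * 9.81 * 34.7250 / 1000
P = 24.21 kW


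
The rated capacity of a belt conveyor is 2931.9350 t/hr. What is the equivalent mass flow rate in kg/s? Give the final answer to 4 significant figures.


m_dot = 2931.9350 * 1000 / 3600
m_dot = 814.4 kg/s


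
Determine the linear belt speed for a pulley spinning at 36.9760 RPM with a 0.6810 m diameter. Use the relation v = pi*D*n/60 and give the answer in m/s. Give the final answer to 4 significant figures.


v = pi * 0.6810 * 36.9760 / 60
v = 1.318 m/s


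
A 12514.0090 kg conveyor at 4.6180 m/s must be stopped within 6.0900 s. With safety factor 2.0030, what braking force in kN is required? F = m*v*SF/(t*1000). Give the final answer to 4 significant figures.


F = 12514.0090 * 4.6180 / 6.0900 * 2.0030 / 1000
F = 19.01 kN


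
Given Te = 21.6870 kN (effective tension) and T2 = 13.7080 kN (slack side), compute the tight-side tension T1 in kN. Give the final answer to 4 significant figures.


T1 = Te + T2 = 21.6870 + 13.7080
T1 = 35.40 kN


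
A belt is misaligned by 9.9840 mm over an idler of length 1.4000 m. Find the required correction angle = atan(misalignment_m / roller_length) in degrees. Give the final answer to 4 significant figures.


misalign_m = 9.9840 / 1000 = 0.009984 m
angle = atan(0.009984 / 1.4000)
angle = 0.4086 deg


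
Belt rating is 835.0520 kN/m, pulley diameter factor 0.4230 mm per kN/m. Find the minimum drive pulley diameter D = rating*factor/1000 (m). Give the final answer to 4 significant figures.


D = 835.0520 * 0.4230 / 1000
D = 0.3532 m


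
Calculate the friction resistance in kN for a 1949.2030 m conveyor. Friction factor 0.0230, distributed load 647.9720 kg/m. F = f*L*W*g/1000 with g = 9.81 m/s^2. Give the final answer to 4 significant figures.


F = 0.0230 * 1949.2030 * 647.9720 * 9.81 / 1000
F = 285.0 kN


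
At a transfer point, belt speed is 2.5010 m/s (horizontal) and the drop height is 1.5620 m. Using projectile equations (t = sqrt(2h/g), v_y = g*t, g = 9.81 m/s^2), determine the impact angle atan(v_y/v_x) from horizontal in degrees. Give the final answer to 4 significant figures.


t = sqrt(2*1.5620/9.81) = 0.564314 s
v_y = 9.81 * 0.564314 = 5.53592 m/s
angle = atan(5.53592 / 2.5010) = 65.69 deg


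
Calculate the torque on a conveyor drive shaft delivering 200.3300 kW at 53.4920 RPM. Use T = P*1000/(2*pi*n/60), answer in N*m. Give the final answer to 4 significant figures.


omega = 2*pi*53.4920/60 = 5.60167 rad/s
T = 200.3300*1000 / 5.60167
T = 35760 N*m


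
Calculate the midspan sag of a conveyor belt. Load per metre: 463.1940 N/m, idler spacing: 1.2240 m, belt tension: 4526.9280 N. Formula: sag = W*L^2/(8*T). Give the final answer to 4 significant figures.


sag = 463.1940 * 1.2240^2 / (8 * 4526.9280)
sag = 0.01916 m


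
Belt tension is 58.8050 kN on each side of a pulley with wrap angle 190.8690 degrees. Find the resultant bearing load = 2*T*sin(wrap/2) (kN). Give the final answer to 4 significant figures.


F = 2 * 58.8050 * sin(190.8690/2 deg)
F = 117.1 kN


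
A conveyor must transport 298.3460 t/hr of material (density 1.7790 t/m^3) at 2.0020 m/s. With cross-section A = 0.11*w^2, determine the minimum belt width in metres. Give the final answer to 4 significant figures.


A_req = 298.3460 / (2.0020 * 1.7790 * 3600) = 0.023269 m^2
w = sqrt(0.023269 / 0.11)
w = 0.4599 m


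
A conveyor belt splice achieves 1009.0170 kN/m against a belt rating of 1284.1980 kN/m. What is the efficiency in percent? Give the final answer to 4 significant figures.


Eff = 1009.0170 / 1284.1980 * 100
Eff = 78.57 %


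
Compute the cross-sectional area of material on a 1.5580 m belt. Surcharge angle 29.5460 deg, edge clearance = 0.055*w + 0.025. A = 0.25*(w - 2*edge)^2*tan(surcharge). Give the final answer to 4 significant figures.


edge = 0.055*1.5580 + 0.025 = 0.11069 m
ew = 1.5580 - 2*0.11069 = 1.33662 m
A = 0.25 * 1.33662^2 * tan(29.5460 deg)
A = 0.2532 m^2


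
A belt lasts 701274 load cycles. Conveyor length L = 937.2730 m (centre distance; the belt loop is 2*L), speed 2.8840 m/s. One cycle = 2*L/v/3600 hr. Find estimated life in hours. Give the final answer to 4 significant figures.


cycle_time = 2 * 937.2730 / 2.8840 / 3600 = 0.18055 hr
life = 701274 * 0.18055 = 126600 hours


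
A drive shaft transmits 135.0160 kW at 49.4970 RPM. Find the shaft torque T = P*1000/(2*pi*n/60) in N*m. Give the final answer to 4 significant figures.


omega = 2*pi*49.4970/60 = 5.18331 rad/s
T = 135.0160*1000 / 5.18331
T = 26050 N*m


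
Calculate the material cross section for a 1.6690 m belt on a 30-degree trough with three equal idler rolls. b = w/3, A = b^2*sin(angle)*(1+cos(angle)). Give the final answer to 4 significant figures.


b = 1.6690/3 = 0.556333 m
A = 0.556333^2 * sin(30 deg) * (1 + cos(30 deg))
A = 0.2888 m^2


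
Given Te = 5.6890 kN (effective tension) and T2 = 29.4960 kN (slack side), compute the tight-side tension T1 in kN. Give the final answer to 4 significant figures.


T1 = Te + T2 = 5.6890 + 29.4960
T1 = 35.19 kN


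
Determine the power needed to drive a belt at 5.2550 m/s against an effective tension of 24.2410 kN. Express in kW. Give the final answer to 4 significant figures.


P = Te * v = 24.2410 * 5.2550
P = 127.4 kW


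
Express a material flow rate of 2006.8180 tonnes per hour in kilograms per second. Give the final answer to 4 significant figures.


m_dot = 2006.8180 * 1000 / 3600
m_dot = 557.4 kg/s


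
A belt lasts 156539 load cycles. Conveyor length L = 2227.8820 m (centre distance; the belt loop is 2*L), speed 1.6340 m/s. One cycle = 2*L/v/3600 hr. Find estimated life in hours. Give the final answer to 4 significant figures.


cycle_time = 2 * 2227.8820 / 1.6340 / 3600 = 0.757474 hr
life = 156539 * 0.757474 = 118600 hours


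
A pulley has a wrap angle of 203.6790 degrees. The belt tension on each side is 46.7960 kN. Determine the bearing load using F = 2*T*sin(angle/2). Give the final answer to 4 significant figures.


F = 2 * 46.7960 * sin(203.6790/2 deg)
F = 91.60 kN


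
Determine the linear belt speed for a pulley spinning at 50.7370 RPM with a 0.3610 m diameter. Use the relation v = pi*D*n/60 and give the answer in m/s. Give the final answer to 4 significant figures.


v = pi * 0.3610 * 50.7370 / 60
v = 0.9590 m/s


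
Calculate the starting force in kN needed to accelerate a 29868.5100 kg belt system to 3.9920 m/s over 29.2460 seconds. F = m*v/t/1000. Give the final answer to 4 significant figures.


F = 29868.5100 * 3.9920 / 29.2460 / 1000
F = 4.077 kN


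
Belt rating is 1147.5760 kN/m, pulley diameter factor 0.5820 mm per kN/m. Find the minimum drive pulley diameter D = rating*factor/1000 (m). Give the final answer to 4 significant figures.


D = 1147.5760 * 0.5820 / 1000
D = 0.6679 m


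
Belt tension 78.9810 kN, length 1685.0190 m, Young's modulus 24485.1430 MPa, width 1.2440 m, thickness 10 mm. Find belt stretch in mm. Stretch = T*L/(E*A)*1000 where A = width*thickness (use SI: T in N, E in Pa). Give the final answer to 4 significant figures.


A = 1.2440 * 0.01 = 0.01244 m^2
Stretch = 78.9810*1000 * 1685.0190 / (24485.1430e6 * 0.01244) * 1000
Stretch = 436.9 mm


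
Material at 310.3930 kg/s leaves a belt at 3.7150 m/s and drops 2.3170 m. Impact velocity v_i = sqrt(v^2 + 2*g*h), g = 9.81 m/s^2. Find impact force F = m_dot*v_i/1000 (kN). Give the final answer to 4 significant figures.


v_i = sqrt(3.7150^2 + 2*9.81*2.3170) = 7.6981 m/s
F = 310.3930 * 7.6981 / 1000
F = 2.389 kN


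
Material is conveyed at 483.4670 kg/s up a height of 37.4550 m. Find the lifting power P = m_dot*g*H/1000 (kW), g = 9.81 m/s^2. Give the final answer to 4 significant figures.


P = 483.4670 * 9.81 * 37.4550 / 1000
P = 177.6 kW


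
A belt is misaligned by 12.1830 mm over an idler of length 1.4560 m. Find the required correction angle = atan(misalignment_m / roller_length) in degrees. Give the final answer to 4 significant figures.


misalign_m = 12.1830 / 1000 = 0.012183 m
angle = atan(0.012183 / 1.4560)
angle = 0.4794 deg


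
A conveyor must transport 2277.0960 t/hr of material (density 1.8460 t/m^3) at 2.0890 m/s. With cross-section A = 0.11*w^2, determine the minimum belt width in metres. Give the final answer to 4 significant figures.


A_req = 2277.0960 / (2.0890 * 1.8460 * 3600) = 0.164024 m^2
w = sqrt(0.164024 / 0.11)
w = 1.221 m


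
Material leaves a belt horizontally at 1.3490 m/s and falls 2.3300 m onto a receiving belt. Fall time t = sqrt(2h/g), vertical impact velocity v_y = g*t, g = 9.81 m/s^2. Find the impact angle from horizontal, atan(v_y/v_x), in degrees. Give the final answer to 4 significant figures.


t = sqrt(2*2.3300/9.81) = 0.689221 s
v_y = 9.81 * 0.689221 = 6.76126 m/s
angle = atan(6.76126 / 1.3490) = 78.72 deg


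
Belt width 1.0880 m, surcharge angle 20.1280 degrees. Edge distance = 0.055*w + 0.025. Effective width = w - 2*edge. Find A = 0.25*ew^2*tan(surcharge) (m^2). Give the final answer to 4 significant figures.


edge = 0.055*1.0880 + 0.025 = 0.08484 m
ew = 1.0880 - 2*0.08484 = 0.91832 m
A = 0.25 * 0.91832^2 * tan(20.1280 deg)
A = 0.07727 m^2


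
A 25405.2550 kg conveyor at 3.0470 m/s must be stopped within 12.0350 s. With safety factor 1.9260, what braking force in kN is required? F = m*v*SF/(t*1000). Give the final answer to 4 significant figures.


F = 25405.2550 * 3.0470 / 12.0350 * 1.9260 / 1000
F = 12.39 kN


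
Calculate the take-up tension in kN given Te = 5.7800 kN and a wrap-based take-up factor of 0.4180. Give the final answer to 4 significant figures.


T_tu = 5.7800 * 0.4180
T_tu = 2.416 kN


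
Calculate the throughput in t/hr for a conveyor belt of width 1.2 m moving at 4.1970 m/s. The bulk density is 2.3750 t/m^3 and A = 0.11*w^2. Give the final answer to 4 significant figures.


A = 0.11 * 1.2^2 = 0.1584 m^2
C = 0.1584 * 4.1970 * 2.3750 * 3600
C = 5684 t/hr


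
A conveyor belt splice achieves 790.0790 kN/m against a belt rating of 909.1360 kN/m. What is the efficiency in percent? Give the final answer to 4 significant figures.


Eff = 790.0790 / 909.1360 * 100
Eff = 86.90 %


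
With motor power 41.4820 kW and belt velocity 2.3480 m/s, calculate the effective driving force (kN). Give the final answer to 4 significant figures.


Te = P / v = 41.4820 / 2.3480
Te = 17.67 kN


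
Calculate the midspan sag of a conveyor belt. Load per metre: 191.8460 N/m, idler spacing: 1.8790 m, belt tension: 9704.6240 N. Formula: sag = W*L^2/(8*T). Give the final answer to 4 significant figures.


sag = 191.8460 * 1.8790^2 / (8 * 9704.6240)
sag = 0.008724 m


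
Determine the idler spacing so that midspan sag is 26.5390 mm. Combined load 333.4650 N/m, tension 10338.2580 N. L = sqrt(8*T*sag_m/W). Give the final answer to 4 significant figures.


sag = 26.5390/1000 = 0.026539 m
L = sqrt(8 * 10338.2580 * 0.026539 / 333.4650)
L = 2.566 m


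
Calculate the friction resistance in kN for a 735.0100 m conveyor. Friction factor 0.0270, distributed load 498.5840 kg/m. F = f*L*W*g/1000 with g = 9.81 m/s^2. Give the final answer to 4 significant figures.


F = 0.0270 * 735.0100 * 498.5840 * 9.81 / 1000
F = 97.07 kN


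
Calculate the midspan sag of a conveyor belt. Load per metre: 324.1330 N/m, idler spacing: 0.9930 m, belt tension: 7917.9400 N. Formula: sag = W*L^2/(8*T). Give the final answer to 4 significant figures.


sag = 324.1330 * 0.9930^2 / (8 * 7917.9400)
sag = 0.005046 m


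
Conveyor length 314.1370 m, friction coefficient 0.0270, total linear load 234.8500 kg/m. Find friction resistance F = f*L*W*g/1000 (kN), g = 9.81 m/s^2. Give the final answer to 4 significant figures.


F = 0.0270 * 314.1370 * 234.8500 * 9.81 / 1000
F = 19.54 kN


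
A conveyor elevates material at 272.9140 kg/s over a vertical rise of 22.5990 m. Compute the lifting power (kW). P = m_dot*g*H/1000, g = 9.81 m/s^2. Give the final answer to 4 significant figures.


P = 272.9140 * 9.81 * 22.5990 / 1000
P = 60.50 kW


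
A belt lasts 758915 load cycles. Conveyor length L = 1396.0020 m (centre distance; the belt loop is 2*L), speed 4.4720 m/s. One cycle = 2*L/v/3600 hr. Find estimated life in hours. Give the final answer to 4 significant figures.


cycle_time = 2 * 1396.0020 / 4.4720 / 3600 = 0.173425 hr
life = 758915 * 0.173425 = 131600 hours


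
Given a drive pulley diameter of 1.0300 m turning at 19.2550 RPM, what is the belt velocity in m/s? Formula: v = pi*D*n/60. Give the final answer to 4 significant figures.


v = pi * 1.0300 * 19.2550 / 60
v = 1.038 m/s


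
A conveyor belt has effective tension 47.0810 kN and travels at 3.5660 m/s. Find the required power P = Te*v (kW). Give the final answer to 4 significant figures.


P = Te * v = 47.0810 * 3.5660
P = 167.9 kW


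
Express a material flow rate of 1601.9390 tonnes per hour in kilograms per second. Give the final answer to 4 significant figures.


m_dot = 1601.9390 * 1000 / 3600
m_dot = 445.0 kg/s


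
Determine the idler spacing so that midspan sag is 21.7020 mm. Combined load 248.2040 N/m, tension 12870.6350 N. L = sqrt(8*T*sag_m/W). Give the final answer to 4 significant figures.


sag = 21.7020/1000 = 0.021702 m
L = sqrt(8 * 12870.6350 * 0.021702 / 248.2040)
L = 3.000 m


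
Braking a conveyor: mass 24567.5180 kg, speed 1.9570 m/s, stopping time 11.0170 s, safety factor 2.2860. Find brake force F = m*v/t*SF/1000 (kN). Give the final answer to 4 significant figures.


F = 24567.5180 * 1.9570 / 11.0170 * 2.2860 / 1000
F = 9.976 kN


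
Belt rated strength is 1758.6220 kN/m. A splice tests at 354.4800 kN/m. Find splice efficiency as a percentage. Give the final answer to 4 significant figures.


Eff = 354.4800 / 1758.6220 * 100
Eff = 20.16 %


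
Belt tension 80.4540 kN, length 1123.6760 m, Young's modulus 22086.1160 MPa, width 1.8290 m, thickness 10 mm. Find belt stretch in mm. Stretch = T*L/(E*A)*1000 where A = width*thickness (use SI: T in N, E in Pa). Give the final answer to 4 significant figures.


A = 1.8290 * 0.01 = 0.01829 m^2
Stretch = 80.4540*1000 * 1123.6760 / (22086.1160e6 * 0.01829) * 1000
Stretch = 223.8 mm


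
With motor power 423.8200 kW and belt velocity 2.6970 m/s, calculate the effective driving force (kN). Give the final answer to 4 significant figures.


Te = P / v = 423.8200 / 2.6970
Te = 157.1 kN


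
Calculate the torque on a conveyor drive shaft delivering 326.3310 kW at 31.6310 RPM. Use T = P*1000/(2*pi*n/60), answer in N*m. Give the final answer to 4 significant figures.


omega = 2*pi*31.6310/60 = 3.31239 rad/s
T = 326.3310*1000 / 3.31239
T = 98520 N*m


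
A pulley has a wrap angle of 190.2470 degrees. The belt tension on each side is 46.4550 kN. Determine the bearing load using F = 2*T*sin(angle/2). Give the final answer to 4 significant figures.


F = 2 * 46.4550 * sin(190.2470/2 deg)
F = 92.54 kN


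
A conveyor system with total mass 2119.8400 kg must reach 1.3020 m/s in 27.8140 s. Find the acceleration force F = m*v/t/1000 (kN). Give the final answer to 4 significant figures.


F = 2119.8400 * 1.3020 / 27.8140 / 1000
F = 0.09923 kN


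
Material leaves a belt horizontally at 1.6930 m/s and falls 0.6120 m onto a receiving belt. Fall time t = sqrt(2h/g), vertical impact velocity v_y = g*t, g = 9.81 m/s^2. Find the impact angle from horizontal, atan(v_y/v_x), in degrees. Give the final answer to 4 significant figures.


t = sqrt(2*0.6120/9.81) = 0.353229 s
v_y = 9.81 * 0.353229 = 3.46518 m/s
angle = atan(3.46518 / 1.6930) = 63.96 deg


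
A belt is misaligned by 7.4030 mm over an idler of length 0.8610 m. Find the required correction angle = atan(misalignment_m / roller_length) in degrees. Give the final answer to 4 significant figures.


misalign_m = 7.4030 / 1000 = 0.007403 m
angle = atan(0.007403 / 0.8610)
angle = 0.4926 deg


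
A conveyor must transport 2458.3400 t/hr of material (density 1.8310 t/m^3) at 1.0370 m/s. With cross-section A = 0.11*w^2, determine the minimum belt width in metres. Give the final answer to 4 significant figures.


A_req = 2458.3400 / (1.0370 * 1.8310 * 3600) = 0.359644 m^2
w = sqrt(0.359644 / 0.11)
w = 1.808 m


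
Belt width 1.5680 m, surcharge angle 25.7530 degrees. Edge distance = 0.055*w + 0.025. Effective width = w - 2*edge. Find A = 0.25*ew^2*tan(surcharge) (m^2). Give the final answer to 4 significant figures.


edge = 0.055*1.5680 + 0.025 = 0.11124 m
ew = 1.5680 - 2*0.11124 = 1.34552 m
A = 0.25 * 1.34552^2 * tan(25.7530 deg)
A = 0.2183 m^2


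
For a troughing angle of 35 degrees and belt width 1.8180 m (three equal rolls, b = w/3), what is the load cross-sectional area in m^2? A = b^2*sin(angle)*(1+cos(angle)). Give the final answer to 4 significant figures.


b = 1.8180/3 = 0.606 m
A = 0.606^2 * sin(35 deg) * (1 + cos(35 deg))
A = 0.3832 m^2


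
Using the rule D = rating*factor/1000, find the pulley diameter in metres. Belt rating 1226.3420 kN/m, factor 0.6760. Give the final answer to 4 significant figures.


D = 1226.3420 * 0.6760 / 1000
D = 0.8290 m


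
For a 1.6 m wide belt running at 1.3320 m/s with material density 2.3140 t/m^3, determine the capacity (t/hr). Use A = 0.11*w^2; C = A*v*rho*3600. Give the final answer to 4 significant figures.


A = 0.11 * 1.6^2 = 0.2816 m^2
C = 0.2816 * 1.3320 * 2.3140 * 3600
C = 3125 t/hr


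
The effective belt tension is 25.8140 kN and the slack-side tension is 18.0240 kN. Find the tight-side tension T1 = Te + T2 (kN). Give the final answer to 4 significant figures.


T1 = Te + T2 = 25.8140 + 18.0240
T1 = 43.84 kN


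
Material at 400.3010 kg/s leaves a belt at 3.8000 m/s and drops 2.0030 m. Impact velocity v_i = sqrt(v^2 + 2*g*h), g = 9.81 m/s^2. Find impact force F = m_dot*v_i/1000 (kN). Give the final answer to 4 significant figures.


v_i = sqrt(3.8000^2 + 2*9.81*2.0030) = 7.33068 m/s
F = 400.3010 * 7.33068 / 1000
F = 2.934 kN


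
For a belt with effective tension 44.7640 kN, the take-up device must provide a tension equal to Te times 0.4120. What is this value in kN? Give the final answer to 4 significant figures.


T_tu = 44.7640 * 0.4120
T_tu = 18.44 kN


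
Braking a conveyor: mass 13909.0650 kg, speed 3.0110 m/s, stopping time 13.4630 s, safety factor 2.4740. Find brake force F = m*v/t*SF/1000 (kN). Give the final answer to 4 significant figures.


F = 13909.0650 * 3.0110 / 13.4630 * 2.4740 / 1000
F = 7.696 kN


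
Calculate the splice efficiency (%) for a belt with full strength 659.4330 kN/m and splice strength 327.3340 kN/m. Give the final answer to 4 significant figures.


Eff = 327.3340 / 659.4330 * 100
Eff = 49.64 %


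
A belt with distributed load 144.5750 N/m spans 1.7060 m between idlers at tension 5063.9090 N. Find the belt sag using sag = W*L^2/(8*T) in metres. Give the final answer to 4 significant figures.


sag = 144.5750 * 1.7060^2 / (8 * 5063.9090)
sag = 0.01039 m


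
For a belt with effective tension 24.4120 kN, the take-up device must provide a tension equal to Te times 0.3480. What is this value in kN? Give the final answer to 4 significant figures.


T_tu = 24.4120 * 0.3480
T_tu = 8.495 kN


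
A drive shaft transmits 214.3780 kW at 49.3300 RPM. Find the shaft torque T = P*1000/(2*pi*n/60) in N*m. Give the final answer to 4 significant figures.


omega = 2*pi*49.3300/60 = 5.16583 rad/s
T = 214.3780*1000 / 5.16583
T = 41500 N*m


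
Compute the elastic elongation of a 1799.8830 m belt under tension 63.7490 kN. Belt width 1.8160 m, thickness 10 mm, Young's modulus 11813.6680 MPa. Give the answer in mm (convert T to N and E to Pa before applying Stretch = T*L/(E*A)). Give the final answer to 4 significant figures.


A = 1.8160 * 0.01 = 0.01816 m^2
Stretch = 63.7490*1000 * 1799.8830 / (11813.6680e6 * 0.01816) * 1000
Stretch = 534.8 mm


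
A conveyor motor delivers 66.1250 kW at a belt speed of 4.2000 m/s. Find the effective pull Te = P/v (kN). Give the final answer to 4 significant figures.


Te = P / v = 66.1250 / 4.2000
Te = 15.74 kN


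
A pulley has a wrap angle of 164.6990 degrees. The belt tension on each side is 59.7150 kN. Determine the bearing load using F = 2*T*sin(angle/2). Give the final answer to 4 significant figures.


F = 2 * 59.7150 * sin(164.6990/2 deg)
F = 118.4 kN


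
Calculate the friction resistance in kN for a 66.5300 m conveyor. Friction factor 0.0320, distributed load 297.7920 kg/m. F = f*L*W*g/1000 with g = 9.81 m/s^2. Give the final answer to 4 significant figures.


F = 0.0320 * 66.5300 * 297.7920 * 9.81 / 1000
F = 6.219 kN


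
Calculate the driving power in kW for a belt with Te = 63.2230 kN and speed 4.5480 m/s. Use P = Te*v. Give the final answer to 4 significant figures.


P = Te * v = 63.2230 * 4.5480
P = 287.5 kW


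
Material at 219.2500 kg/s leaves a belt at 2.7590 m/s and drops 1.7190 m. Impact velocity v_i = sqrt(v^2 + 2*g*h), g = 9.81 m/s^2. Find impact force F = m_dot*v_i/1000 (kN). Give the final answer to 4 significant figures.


v_i = sqrt(2.7590^2 + 2*9.81*1.7190) = 6.42953 m/s
F = 219.2500 * 6.42953 / 1000
F = 1.410 kN


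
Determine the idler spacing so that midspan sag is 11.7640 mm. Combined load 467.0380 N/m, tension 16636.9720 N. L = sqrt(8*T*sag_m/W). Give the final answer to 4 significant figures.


sag = 11.7640/1000 = 0.011764 m
L = sqrt(8 * 16636.9720 * 0.011764 / 467.0380)
L = 1.831 m


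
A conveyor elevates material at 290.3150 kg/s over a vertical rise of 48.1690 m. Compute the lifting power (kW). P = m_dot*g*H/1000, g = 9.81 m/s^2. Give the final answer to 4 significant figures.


P = 290.3150 * 9.81 * 48.1690 / 1000
P = 137.2 kW
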